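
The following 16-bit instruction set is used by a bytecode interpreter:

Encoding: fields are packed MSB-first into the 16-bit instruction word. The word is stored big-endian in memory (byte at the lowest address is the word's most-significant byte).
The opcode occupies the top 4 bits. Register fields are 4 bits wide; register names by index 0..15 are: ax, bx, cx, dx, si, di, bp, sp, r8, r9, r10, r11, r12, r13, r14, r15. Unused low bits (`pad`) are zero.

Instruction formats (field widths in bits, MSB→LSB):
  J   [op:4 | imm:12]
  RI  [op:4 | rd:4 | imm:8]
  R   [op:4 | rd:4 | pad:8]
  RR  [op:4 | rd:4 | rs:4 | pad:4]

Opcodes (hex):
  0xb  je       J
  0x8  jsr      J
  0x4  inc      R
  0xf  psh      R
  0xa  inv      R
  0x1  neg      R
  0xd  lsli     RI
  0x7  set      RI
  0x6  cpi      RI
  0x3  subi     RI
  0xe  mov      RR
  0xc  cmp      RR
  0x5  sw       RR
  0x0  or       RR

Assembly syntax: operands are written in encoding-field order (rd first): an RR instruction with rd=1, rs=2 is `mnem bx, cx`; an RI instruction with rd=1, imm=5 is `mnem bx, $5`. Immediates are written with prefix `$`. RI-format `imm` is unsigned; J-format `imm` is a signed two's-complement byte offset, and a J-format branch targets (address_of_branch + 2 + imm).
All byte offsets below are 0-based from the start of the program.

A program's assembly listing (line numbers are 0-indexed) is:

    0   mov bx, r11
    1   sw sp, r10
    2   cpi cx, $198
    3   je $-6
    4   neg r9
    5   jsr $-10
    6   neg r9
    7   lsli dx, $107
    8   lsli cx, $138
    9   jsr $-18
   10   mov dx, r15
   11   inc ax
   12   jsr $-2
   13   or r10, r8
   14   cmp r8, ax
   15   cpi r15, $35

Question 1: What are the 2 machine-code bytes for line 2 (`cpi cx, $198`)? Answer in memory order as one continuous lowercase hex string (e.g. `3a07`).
line 2 (cpi): pack op=0x6:4|rd=2:4|imm=198:8 = 0x62c6; big→ 62 c6

62c6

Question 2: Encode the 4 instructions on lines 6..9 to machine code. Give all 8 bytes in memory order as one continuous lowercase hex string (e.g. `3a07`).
1900d36bd28a8fee

line 6 (neg): pack op=0x1:4|rd=9:4|pad=0:8 = 0x1900; big→ 19 00
line 7 (lsli): pack op=0xd:4|rd=3:4|imm=107:8 = 0xd36b; big→ d3 6b
line 8 (lsli): pack op=0xd:4|rd=2:4|imm=138:8 = 0xd28a; big→ d2 8a
line 9 (jsr): pack op=0x8:4|imm=-18:12 = 0x8fee; big→ 8f ee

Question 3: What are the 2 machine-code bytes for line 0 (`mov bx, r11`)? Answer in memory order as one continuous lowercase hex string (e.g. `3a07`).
0. mov fields op=0xe:4|rd=1:4|rs=11:4|pad=0:4 → word e1b0h → e1 b0

e1b0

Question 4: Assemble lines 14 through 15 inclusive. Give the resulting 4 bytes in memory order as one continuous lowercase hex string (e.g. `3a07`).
line 14 (cmp): pack op=0xc:4|rd=8:4|rs=0:4|pad=0:4 = 0xc800; big→ c8 00
line 15 (cpi): pack op=0x6:4|rd=15:4|imm=35:8 = 0x6f23; big→ 6f 23

c8006f23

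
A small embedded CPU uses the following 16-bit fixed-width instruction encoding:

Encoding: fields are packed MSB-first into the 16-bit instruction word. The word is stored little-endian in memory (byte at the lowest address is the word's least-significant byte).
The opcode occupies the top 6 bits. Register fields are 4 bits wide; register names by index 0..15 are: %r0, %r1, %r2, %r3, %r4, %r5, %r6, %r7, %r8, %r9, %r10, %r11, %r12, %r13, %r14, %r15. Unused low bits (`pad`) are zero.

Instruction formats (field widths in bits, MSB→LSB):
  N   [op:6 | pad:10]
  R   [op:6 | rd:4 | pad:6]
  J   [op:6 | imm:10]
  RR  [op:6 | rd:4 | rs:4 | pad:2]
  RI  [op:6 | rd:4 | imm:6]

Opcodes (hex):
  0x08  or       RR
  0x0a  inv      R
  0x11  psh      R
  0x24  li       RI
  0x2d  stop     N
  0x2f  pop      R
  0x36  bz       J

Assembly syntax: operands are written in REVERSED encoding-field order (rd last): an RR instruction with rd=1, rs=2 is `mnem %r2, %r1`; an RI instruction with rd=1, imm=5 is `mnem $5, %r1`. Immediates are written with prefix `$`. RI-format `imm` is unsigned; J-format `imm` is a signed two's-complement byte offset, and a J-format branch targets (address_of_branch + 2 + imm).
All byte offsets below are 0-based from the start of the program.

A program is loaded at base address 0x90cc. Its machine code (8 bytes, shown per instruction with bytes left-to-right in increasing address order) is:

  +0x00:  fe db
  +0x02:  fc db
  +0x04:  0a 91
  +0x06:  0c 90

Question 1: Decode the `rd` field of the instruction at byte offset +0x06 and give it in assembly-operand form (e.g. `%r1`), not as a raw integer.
@+06  little-endian(0c 90) = 0x900c
  top 6b → 0x24 → li [RI]
  [9:6] rd=0 = %r0
  [5:0] imm=12 = $12

%r0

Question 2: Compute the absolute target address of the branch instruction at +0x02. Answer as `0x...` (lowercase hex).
0x90cc

+0x02: fc db ⇒ word 0xdbfc (little)
  op=0xdbfc>>10=0x36 ⇒ bz (J)
  imm@[9:0]=0x3fc (s10→-4) ⇒ $-4
  target = base 0x90cc + off 0x02 + 2 + imm -4 = 0x90cc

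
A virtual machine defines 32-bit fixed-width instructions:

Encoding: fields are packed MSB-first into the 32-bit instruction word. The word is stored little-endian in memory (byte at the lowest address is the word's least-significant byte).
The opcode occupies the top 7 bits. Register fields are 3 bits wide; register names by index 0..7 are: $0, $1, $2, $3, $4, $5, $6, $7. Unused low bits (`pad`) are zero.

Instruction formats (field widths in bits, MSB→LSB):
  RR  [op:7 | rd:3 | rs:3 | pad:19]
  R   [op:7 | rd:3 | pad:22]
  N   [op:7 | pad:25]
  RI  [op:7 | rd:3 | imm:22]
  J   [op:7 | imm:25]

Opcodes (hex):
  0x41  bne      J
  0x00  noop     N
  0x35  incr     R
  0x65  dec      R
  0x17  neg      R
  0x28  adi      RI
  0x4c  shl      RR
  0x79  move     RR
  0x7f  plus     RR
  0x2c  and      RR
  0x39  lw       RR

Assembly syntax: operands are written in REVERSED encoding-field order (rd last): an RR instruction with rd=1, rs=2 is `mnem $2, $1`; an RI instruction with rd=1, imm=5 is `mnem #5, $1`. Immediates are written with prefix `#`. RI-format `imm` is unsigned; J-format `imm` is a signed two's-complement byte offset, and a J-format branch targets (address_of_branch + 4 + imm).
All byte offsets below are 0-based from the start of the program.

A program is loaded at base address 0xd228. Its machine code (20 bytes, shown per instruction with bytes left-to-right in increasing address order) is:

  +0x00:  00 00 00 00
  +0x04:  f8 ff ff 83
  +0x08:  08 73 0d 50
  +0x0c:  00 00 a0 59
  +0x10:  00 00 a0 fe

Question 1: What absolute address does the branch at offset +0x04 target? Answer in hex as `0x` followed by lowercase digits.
0xd228

@+04  little-endian(f8 ff ff 83) = 0x83fffff8
  op=0x83fffff8>>25=0x41 ⇒ bne (J)
  imm: (w>>0)&0x1ffffff=0x1fffff8 (s25→-8) → #-8
  target = base 0xd228 + off 0x04 + 4 + imm -8 = 0xd228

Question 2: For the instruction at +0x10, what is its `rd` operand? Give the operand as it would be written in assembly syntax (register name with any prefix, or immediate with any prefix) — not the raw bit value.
@+10  little-endian(00 00 a0 fe) = 0xfea00000
  top 7b → 0x7f → plus [RR]
  rd: (w>>22)&0x7=0x2 → $2
  rs: (w>>19)&0x7=0x4 → $4

$2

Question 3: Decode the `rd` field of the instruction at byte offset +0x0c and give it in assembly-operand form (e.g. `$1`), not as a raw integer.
+0x0c: 00 00 a0 59 ⇒ word 0x59a00000 (little)
  top 7b → 0x2c → and [RR]
  rd@[24:22]=0x6 ⇒ $6
  rs@[21:19]=0x4 ⇒ $4

$6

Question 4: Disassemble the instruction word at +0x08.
adi #881416, $0

@+08  little-endian(08 73 0d 50) = 0x500d7308
  top 7b → 0x28 → adi [RI]
  rd: (w>>22)&0x7=0x0 → $0
  imm: (w>>0)&0x3fffff=0xd7308 → #881416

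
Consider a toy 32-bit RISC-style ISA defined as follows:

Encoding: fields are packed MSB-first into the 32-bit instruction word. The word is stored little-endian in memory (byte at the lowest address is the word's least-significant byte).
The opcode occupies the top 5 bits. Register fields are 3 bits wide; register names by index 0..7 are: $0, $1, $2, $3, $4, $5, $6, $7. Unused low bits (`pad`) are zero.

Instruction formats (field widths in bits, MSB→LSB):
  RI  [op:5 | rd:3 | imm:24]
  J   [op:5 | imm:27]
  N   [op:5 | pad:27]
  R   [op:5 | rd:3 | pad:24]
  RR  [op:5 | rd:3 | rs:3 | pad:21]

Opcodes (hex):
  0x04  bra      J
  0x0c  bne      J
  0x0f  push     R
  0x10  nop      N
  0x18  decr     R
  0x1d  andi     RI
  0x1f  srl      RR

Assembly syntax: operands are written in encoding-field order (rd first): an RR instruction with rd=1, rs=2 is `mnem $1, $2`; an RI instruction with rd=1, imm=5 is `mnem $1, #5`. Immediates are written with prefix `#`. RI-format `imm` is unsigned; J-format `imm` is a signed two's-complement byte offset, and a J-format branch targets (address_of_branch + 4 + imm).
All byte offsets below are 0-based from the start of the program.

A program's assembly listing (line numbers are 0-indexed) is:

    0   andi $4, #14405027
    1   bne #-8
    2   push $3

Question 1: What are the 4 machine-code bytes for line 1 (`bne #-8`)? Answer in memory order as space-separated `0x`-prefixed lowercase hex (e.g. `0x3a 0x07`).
0xf8 0xff 0xff 0x67

1. bne fields op=0xc:5|imm=-8:27 → word 67fffff8h → f8 ff ff 67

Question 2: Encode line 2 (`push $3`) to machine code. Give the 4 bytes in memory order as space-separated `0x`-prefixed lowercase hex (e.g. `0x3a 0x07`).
line 2 (push): pack op=0xf:5|rd=3:3|pad=0:24 = 0x7b000000; little→ 00 00 00 7b

0x00 0x00 0x00 0x7b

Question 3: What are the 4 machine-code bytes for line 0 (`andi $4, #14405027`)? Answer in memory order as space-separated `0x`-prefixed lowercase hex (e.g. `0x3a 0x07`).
0xa3 0xcd 0xdb 0xec

line 0 (andi): pack op=0x1d:5|rd=4:3|imm=14405027:24 = 0xecdbcda3; little→ a3 cd db ec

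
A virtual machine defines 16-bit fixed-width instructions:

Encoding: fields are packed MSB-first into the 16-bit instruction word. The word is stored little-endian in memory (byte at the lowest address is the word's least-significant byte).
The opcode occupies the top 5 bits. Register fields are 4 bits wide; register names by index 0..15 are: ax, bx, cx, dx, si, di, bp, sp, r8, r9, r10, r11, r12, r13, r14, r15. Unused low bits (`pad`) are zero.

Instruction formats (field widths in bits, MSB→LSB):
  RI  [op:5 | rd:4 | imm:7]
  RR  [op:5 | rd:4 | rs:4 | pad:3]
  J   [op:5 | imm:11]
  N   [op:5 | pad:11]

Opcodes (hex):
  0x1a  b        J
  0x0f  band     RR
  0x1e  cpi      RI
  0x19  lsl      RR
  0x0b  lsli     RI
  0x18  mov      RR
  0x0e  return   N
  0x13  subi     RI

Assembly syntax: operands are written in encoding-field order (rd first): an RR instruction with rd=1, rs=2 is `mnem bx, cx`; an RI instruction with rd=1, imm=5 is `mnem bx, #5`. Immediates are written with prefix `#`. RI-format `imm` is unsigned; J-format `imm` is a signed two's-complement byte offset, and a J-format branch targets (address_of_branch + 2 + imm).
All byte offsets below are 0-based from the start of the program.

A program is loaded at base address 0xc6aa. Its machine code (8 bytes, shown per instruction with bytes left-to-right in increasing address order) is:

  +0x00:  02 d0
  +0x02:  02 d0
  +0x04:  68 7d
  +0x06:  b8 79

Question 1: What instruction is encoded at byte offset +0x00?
b #2

+0x00: 02 d0 ⇒ word 0xd002 (little)
  opcode bits[15:11]=0x1a: b/J
  imm@[10:0]=0x2 ⇒ #2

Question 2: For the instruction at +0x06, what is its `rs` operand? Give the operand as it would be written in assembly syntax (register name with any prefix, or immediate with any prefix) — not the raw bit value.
sp

@+06  little-endian(b8 79) = 0x79b8
  opcode bits[15:11]=0xf: band/RR
  rd@[10:7]=0x3 ⇒ dx
  rs@[6:3]=0x7 ⇒ sp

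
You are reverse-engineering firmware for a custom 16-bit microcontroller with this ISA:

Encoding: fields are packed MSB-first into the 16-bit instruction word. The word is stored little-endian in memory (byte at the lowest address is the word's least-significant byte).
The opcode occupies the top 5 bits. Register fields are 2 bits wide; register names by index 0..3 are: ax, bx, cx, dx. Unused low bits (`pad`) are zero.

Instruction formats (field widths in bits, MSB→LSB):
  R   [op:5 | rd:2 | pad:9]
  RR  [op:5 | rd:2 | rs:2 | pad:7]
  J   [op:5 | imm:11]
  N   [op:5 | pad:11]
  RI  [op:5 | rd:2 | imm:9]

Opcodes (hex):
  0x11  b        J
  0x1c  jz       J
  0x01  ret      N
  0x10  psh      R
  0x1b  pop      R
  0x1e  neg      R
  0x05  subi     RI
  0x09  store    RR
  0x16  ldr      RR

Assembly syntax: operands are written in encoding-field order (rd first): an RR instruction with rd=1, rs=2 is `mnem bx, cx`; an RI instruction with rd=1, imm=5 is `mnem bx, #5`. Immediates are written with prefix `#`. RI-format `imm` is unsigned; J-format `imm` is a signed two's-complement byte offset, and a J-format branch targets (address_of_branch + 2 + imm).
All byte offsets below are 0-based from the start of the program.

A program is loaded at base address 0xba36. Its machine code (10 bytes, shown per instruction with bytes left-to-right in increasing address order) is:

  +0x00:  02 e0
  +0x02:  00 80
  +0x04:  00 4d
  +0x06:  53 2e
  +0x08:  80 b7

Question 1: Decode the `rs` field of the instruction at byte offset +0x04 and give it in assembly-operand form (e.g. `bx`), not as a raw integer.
cx

@+04  little-endian(00 4d) = 0x4d00
  top 5b → 0x9 → store [RR]
  rd: (w>>9)&0x3=0x2 → cx
  rs: (w>>7)&0x3=0x2 → cx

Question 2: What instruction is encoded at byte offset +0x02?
psh ax

+0x02: 00 80 ⇒ word 0x8000 (little)
  op=0x8000>>11=0x10 ⇒ psh (R)
  rd: (w>>9)&0x3=0x0 → ax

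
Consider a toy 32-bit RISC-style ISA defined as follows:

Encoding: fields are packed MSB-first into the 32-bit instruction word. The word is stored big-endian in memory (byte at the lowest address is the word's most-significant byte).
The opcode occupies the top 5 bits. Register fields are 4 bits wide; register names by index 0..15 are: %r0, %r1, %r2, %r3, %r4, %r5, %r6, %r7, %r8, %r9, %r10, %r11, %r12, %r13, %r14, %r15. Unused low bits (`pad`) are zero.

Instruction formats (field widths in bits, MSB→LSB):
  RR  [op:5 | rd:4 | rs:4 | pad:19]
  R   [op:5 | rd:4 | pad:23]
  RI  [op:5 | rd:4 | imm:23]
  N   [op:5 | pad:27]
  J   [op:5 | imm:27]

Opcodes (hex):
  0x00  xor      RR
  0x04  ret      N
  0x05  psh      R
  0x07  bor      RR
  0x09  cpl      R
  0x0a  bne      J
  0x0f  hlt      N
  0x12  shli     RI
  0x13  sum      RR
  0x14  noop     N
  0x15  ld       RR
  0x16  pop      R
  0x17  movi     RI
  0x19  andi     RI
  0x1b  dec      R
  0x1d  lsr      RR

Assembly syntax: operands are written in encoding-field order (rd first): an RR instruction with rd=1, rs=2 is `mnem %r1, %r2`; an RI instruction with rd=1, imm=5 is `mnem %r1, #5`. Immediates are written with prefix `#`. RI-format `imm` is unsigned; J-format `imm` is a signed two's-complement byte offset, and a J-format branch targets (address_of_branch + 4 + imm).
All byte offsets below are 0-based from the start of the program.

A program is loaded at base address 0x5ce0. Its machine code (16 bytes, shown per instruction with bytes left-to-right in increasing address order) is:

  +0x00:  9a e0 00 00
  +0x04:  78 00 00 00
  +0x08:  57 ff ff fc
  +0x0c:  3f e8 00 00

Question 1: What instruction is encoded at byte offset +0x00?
[00] 9a e0 00 00 → 0x9ae00000
  op=0x9ae00000>>27=0x13 ⇒ sum (RR)
  rd: (w>>23)&0xf=0x5 → %r5
  rs: (w>>19)&0xf=0xc → %r12

sum %r5, %r12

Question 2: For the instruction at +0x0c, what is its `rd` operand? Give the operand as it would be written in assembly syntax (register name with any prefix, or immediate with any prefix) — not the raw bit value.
%r15

[0c] 3f e8 00 00 → 0x3fe80000
  op=0x3fe80000>>27=0x7 ⇒ bor (RR)
  rd@[26:23]=0xf ⇒ %r15
  rs@[22:19]=0xd ⇒ %r13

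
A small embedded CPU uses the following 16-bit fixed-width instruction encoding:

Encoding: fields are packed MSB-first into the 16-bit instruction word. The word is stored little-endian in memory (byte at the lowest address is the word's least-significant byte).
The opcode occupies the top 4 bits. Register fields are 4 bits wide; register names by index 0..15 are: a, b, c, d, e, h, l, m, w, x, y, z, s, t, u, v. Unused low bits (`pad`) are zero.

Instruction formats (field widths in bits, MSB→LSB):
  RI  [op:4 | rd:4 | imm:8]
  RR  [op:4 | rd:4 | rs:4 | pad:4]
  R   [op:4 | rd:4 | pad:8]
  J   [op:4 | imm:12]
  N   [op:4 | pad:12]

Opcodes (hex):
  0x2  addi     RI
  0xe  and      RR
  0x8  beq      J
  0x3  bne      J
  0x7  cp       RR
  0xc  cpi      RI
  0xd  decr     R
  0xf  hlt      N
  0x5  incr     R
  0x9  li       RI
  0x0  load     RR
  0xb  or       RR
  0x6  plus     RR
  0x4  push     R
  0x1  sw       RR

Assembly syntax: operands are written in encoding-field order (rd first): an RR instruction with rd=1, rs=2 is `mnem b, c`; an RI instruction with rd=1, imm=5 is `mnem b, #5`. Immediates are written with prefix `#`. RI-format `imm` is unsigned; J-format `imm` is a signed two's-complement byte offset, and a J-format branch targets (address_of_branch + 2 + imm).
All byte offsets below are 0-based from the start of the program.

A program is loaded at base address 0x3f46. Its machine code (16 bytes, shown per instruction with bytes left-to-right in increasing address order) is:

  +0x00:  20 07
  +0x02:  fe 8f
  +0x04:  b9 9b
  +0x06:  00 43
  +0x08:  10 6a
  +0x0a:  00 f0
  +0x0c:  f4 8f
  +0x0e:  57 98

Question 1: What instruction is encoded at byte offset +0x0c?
beq #-12

@+0c  little-endian(f4 8f) = 0x8ff4
  top 4b → 0x8 → beq [J]
  imm: (w>>0)&0xfff=0xff4 (s12→-12) → #-12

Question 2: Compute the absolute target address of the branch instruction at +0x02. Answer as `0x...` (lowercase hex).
off 0x02: read fe 8f as little → 0x8ffe
  top 4b → 0x8 → beq [J]
  imm: (w>>0)&0xfff=0xffe (s12→-2) → #-2
  target = base 0x3f46 + off 0x02 + 2 + imm -2 = 0x3f48

0x3f48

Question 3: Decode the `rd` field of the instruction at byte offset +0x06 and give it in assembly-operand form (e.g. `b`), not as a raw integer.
off 0x06: read 00 43 as little → 0x4300
  top 4b → 0x4 → push [R]
  rd@[11:8]=0x3 ⇒ d

d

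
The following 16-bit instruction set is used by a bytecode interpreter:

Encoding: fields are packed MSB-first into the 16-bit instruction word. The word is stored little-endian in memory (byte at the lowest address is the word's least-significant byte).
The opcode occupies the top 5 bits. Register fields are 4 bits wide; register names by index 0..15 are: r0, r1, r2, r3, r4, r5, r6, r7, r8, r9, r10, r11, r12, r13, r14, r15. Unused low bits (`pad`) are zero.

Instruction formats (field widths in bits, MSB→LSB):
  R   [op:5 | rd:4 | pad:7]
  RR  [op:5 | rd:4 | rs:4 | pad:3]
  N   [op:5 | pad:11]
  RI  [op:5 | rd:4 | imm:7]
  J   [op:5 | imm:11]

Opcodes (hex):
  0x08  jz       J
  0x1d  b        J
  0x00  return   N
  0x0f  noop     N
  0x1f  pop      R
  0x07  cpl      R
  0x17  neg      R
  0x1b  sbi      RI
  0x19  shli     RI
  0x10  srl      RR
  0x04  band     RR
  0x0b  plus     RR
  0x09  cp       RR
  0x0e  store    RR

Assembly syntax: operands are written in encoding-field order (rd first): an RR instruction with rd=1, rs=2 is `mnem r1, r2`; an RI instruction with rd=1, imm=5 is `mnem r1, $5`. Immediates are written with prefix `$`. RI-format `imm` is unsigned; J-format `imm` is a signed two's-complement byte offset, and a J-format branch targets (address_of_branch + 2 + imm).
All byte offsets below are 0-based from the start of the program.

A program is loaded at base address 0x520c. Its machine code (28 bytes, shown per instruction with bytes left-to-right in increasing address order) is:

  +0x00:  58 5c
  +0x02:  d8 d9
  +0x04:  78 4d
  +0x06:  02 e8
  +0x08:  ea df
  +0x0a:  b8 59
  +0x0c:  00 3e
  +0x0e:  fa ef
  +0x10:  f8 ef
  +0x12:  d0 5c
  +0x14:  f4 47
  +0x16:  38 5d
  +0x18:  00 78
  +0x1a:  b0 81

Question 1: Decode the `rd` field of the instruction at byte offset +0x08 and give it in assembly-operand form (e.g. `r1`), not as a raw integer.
r15

[08] ea df → 0xdfea
  top 5b → 0x1b → sbi [RI]
  [10:7] rd=15 = r15
  [6:0] imm=106 = $106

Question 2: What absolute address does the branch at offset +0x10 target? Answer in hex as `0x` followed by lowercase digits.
0x5216

@+10  little-endian(f8 ef) = 0xeff8
  opcode bits[15:11]=0x1d: b/J
  [10:0] imm=2040 (s11→-8) = $-8
  target = base 0x520c + off 0x10 + 2 + imm -8 = 0x5216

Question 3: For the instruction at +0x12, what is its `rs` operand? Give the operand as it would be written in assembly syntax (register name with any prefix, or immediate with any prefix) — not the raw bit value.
r10

off 0x12: read d0 5c as little → 0x5cd0
  op=0x5cd0>>11=0xb ⇒ plus (RR)
  rd@[10:7]=0x9 ⇒ r9
  rs@[6:3]=0xa ⇒ r10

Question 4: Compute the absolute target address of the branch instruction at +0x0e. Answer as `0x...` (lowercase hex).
0x5216

+0x0e: fa ef ⇒ word 0xeffa (little)
  top 5b → 0x1d → b [J]
  imm@[10:0]=0x7fa (s11→-6) ⇒ $-6
  target = base 0x520c + off 0x0e + 2 + imm -6 = 0x5216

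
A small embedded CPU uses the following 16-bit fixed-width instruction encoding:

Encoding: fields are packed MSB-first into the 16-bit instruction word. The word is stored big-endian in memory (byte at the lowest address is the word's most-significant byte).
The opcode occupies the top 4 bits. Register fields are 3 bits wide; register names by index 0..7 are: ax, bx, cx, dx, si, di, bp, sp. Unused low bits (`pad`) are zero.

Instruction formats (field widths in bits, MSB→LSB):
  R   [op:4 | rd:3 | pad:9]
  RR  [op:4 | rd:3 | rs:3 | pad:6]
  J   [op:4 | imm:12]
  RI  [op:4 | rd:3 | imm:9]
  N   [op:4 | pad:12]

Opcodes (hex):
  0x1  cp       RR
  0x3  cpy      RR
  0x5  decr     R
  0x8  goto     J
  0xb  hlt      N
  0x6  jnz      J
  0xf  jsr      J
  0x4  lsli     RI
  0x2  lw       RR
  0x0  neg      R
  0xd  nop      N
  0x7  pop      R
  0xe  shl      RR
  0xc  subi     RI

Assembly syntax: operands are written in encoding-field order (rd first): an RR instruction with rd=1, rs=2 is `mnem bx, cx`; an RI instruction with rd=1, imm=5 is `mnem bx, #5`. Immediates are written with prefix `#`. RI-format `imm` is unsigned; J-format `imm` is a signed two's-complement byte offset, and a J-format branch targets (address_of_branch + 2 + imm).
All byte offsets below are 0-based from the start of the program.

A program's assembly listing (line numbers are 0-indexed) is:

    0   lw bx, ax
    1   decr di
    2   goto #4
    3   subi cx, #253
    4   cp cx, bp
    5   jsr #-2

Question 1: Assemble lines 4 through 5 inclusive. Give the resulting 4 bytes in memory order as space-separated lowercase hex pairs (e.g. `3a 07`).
L4: cp op=0x1:4|rd=2:3|rs=6:3|pad=0:6 ⇒ 0x1580 ⇒ big 15 80
L5: jsr op=0xf:4|imm=-2:12 ⇒ 0xfffe ⇒ big ff fe

15 80 ff fe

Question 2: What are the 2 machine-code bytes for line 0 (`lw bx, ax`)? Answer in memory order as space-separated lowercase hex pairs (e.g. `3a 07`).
0. lw fields op=0x2:4|rd=1:3|rs=0:3|pad=0:6 → word 2200h → 22 00

22 00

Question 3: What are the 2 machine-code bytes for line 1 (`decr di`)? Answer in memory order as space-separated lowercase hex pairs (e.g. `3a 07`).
1. decr fields op=0x5:4|rd=5:3|pad=0:9 → word 5a00h → 5a 00

5a 00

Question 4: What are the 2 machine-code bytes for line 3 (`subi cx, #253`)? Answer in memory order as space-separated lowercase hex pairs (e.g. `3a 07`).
c4 fd

3. subi fields op=0xc:4|rd=2:3|imm=253:9 → word c4fdh → c4 fd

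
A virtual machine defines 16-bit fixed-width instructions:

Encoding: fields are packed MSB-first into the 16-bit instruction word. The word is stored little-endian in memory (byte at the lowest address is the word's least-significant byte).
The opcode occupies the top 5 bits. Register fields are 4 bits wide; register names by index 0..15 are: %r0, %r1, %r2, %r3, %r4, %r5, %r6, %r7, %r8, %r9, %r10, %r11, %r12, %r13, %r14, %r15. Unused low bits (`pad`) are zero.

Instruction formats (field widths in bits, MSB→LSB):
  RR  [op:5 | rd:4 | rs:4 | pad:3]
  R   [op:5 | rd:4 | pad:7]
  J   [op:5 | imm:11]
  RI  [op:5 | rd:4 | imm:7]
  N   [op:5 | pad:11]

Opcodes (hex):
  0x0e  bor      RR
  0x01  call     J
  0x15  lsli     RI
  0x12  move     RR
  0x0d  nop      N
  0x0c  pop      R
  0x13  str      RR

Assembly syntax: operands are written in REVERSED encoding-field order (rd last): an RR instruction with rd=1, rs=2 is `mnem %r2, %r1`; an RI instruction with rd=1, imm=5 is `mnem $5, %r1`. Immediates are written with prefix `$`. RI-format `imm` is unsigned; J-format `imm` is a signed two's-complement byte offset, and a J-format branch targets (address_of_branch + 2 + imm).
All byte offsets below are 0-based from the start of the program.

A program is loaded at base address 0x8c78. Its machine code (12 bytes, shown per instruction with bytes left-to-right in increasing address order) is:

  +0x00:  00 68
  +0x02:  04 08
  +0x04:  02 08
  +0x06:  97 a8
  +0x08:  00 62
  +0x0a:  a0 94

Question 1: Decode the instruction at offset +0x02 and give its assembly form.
[02] 04 08 → 0x0804
  opcode bits[15:11]=0x1: call/J
  imm: (w>>0)&0x7ff=0x4 → $4

call $4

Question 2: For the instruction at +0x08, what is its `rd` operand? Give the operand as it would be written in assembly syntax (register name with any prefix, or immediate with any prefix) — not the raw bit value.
off 0x08: read 00 62 as little → 0x6200
  top 5b → 0xc → pop [R]
  rd: (w>>7)&0xf=0x4 → %r4

%r4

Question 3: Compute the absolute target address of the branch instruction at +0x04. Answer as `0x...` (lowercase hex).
off 0x04: read 02 08 as little → 0x0802
  top 5b → 0x1 → call [J]
  imm@[10:0]=0x2 ⇒ $2
  target = base 0x8c78 + off 0x04 + 2 + imm 2 = 0x8c80

0x8c80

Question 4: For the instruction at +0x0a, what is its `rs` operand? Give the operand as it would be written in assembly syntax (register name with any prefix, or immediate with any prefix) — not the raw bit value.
%r4

[0a] a0 94 → 0x94a0
  opcode bits[15:11]=0x12: move/RR
  [10:7] rd=9 = %r9
  [6:3] rs=4 = %r4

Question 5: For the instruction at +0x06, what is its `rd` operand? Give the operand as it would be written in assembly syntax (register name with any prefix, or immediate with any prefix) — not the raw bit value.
%r1

[06] 97 a8 → 0xa897
  opcode bits[15:11]=0x15: lsli/RI
  rd@[10:7]=0x1 ⇒ %r1
  imm@[6:0]=0x17 ⇒ $23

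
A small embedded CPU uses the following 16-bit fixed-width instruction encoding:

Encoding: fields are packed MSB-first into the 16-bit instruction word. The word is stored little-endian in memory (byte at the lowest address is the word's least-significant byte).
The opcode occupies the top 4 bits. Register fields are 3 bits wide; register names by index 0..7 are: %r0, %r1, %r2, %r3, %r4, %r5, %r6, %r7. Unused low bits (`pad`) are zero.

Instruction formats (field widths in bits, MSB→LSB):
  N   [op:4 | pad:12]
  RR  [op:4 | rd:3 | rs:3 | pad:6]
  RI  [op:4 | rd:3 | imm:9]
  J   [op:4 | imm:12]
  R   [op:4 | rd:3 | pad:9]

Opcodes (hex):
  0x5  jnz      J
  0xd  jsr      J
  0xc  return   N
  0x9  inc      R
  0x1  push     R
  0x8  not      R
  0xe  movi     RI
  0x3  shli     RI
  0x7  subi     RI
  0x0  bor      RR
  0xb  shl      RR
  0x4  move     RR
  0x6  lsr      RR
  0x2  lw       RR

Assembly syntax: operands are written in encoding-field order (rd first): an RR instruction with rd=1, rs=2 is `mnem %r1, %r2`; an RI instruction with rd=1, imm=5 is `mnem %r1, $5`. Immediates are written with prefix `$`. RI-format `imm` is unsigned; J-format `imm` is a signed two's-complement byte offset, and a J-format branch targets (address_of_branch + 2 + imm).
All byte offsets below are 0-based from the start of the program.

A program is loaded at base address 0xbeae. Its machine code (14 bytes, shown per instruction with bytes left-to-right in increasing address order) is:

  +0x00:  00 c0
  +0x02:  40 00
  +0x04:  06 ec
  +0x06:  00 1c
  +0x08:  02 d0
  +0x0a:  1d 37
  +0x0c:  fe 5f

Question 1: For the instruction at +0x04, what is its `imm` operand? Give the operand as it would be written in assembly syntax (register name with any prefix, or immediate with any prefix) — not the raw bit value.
$6

[04] 06 ec → 0xec06
  op=0xec06>>12=0xe ⇒ movi (RI)
  [11:9] rd=6 = %r6
  [8:0] imm=6 = $6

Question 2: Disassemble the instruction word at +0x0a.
shli %r3, $285

off 0x0a: read 1d 37 as little → 0x371d
  opcode bits[15:12]=0x3: shli/RI
  rd: (w>>9)&0x7=0x3 → %r3
  imm: (w>>0)&0x1ff=0x11d → $285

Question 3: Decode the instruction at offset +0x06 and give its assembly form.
push %r6

+0x06: 00 1c ⇒ word 0x1c00 (little)
  op=0x1c00>>12=0x1 ⇒ push (R)
  rd@[11:9]=0x6 ⇒ %r6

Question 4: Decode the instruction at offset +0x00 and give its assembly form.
return

@+00  little-endian(00 c0) = 0xc000
  opcode bits[15:12]=0xc: return/N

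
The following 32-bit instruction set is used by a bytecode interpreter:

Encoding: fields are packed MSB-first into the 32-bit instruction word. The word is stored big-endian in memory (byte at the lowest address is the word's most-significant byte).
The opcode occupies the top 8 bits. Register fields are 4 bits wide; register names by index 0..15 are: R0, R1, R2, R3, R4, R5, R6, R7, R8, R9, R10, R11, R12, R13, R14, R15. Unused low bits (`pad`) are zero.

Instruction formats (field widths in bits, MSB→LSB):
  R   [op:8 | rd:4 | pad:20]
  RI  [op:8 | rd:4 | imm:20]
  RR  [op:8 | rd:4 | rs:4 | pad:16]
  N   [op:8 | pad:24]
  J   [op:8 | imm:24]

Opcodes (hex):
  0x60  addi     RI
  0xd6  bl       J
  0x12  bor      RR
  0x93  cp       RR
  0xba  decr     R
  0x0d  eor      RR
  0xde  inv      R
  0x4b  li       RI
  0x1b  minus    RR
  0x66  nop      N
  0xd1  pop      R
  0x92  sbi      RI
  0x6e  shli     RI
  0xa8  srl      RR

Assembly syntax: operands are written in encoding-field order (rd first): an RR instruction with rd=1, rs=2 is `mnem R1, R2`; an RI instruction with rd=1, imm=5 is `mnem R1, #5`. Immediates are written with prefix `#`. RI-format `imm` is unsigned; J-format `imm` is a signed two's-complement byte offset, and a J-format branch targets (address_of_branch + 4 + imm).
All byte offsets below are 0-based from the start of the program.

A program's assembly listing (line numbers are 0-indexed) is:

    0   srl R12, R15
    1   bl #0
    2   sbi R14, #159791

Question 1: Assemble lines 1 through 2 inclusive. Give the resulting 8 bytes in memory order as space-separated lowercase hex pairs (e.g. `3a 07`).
line 1 (bl): pack op=0xd6:8|imm=0:24 = 0xd6000000; big→ d6 00 00 00
line 2 (sbi): pack op=0x92:8|rd=14:4|imm=159791:20 = 0x92e2702f; big→ 92 e2 70 2f

d6 00 00 00 92 e2 70 2f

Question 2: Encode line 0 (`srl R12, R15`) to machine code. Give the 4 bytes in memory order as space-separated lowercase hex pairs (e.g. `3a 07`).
a8 cf 00 00

L0: srl op=0xa8:8|rd=12:4|rs=15:4|pad=0:16 ⇒ 0xa8cf0000 ⇒ big a8 cf 00 00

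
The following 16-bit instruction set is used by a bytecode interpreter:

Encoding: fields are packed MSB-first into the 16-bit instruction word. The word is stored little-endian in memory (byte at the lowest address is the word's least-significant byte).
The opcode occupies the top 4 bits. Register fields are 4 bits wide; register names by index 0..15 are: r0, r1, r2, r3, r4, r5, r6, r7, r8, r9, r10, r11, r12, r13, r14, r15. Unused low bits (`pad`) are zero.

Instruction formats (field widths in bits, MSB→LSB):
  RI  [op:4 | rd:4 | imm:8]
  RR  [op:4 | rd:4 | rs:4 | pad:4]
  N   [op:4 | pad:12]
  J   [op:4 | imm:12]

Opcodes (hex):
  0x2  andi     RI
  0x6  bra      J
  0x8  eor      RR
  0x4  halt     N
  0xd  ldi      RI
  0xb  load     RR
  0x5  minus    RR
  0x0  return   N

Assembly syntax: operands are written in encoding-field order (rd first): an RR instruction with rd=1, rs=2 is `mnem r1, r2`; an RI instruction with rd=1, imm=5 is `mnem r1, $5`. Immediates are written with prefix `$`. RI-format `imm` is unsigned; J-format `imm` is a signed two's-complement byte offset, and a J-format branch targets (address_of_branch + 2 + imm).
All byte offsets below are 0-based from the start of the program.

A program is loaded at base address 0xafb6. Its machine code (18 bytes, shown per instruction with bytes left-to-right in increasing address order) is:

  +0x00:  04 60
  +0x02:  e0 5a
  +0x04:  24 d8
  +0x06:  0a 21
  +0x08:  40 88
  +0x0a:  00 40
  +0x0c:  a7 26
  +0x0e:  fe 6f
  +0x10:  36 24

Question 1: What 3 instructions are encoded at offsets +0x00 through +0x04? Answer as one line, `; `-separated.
bra $4; minus r10, r14; ldi r8, $36

off 0x00: read 04 60 as little → 0x6004
  op=0x6004>>12=0x6 ⇒ bra (J)
  imm: (w>>0)&0xfff=0x4 → $4
off 0x02: read e0 5a as little → 0x5ae0
  op=0x5ae0>>12=0x5 ⇒ minus (RR)
  rd: (w>>8)&0xf=0xa → r10
  rs: (w>>4)&0xf=0xe → r14
off 0x04: read 24 d8 as little → 0xd824
  op=0xd824>>12=0xd ⇒ ldi (RI)
  rd: (w>>8)&0xf=0x8 → r8
  imm: (w>>0)&0xff=0x24 → $36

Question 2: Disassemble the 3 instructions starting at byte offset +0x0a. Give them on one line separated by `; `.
halt; andi r6, $167; bra $-2

@+0a  little-endian(00 40) = 0x4000
  top 4b → 0x4 → halt [N]
@+0c  little-endian(a7 26) = 0x26a7
  top 4b → 0x2 → andi [RI]
  rd@[11:8]=0x6 ⇒ r6
  imm@[7:0]=0xa7 ⇒ $167
@+0e  little-endian(fe 6f) = 0x6ffe
  top 4b → 0x6 → bra [J]
  imm@[11:0]=0xffe (s12→-2) ⇒ $-2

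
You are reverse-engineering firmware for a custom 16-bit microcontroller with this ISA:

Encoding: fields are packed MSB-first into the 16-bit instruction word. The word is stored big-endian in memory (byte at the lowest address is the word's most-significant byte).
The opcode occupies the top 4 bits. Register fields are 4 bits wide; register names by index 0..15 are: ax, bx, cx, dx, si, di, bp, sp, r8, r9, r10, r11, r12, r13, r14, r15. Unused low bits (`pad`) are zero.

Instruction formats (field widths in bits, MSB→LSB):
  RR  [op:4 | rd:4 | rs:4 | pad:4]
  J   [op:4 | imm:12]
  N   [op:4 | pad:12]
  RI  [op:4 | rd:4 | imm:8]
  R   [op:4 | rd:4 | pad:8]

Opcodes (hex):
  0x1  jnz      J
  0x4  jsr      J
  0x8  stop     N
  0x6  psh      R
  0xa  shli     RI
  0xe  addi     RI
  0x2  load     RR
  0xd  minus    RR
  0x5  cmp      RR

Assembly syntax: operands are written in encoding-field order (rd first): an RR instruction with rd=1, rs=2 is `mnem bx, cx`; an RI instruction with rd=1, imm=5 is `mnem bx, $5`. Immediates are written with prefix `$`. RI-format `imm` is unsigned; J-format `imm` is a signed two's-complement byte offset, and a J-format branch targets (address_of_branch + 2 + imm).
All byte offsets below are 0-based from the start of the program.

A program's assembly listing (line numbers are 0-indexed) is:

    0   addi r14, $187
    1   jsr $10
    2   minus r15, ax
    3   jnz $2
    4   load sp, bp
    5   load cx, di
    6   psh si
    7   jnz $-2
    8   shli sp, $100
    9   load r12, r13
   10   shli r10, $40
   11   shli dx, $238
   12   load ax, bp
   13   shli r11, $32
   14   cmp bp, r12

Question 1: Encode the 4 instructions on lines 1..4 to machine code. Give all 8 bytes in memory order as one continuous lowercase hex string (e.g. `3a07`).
400adf0010022760

L1: jsr op=0x4:4|imm=10:12 ⇒ 0x400a ⇒ big 40 0a
L2: minus op=0xd:4|rd=15:4|rs=0:4|pad=0:4 ⇒ 0xdf00 ⇒ big df 00
L3: jnz op=0x1:4|imm=2:12 ⇒ 0x1002 ⇒ big 10 02
L4: load op=0x2:4|rd=7:4|rs=6:4|pad=0:4 ⇒ 0x2760 ⇒ big 27 60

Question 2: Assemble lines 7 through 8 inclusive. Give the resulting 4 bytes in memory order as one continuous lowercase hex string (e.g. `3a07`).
1ffea764

L7: jnz op=0x1:4|imm=-2:12 ⇒ 0x1ffe ⇒ big 1f fe
L8: shli op=0xa:4|rd=7:4|imm=100:8 ⇒ 0xa764 ⇒ big a7 64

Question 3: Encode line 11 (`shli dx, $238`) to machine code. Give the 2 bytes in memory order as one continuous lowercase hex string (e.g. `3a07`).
a3ee

L11: shli op=0xa:4|rd=3:4|imm=238:8 ⇒ 0xa3ee ⇒ big a3 ee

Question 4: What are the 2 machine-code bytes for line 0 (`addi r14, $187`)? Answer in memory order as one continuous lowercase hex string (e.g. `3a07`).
eebb

0. addi fields op=0xe:4|rd=14:4|imm=187:8 → word eebbh → ee bb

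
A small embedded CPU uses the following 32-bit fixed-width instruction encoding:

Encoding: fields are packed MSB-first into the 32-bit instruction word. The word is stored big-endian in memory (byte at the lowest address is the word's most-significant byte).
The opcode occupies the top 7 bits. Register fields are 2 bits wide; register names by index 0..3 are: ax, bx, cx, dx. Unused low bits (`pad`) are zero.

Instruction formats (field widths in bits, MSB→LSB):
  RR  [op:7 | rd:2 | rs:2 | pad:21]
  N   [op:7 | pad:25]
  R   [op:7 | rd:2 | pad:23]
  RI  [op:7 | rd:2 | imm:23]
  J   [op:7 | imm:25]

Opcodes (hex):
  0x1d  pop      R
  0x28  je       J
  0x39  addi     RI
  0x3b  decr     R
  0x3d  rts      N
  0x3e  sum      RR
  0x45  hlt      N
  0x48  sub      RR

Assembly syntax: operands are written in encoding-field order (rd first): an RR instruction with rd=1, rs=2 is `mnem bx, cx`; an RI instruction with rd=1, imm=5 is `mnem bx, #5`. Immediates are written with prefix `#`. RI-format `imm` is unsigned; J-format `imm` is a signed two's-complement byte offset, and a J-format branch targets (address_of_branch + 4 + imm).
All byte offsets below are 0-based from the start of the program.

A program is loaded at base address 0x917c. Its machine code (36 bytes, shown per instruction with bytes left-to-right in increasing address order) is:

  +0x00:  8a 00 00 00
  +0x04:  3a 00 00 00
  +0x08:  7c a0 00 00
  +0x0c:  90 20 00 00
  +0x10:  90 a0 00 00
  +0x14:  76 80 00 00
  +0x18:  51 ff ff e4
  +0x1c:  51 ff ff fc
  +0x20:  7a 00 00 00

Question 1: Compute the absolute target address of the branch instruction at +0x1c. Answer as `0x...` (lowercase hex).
0x9198

@+1c  big-endian(51 ff ff fc) = 0x51fffffc
  op=0x51fffffc>>25=0x28 ⇒ je (J)
  [24:0] imm=33554428 (s25→-4) = #-4
  target = base 0x917c + off 0x1c + 4 + imm -4 = 0x9198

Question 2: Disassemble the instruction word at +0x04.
+0x04: 3a 00 00 00 ⇒ word 0x3a000000 (big)
  top 7b → 0x1d → pop [R]
  rd@[24:23]=0x0 ⇒ ax

pop ax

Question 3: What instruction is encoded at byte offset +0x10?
[10] 90 a0 00 00 → 0x90a00000
  top 7b → 0x48 → sub [RR]
  rd: (w>>23)&0x3=0x1 → bx
  rs: (w>>21)&0x3=0x1 → bx

sub bx, bx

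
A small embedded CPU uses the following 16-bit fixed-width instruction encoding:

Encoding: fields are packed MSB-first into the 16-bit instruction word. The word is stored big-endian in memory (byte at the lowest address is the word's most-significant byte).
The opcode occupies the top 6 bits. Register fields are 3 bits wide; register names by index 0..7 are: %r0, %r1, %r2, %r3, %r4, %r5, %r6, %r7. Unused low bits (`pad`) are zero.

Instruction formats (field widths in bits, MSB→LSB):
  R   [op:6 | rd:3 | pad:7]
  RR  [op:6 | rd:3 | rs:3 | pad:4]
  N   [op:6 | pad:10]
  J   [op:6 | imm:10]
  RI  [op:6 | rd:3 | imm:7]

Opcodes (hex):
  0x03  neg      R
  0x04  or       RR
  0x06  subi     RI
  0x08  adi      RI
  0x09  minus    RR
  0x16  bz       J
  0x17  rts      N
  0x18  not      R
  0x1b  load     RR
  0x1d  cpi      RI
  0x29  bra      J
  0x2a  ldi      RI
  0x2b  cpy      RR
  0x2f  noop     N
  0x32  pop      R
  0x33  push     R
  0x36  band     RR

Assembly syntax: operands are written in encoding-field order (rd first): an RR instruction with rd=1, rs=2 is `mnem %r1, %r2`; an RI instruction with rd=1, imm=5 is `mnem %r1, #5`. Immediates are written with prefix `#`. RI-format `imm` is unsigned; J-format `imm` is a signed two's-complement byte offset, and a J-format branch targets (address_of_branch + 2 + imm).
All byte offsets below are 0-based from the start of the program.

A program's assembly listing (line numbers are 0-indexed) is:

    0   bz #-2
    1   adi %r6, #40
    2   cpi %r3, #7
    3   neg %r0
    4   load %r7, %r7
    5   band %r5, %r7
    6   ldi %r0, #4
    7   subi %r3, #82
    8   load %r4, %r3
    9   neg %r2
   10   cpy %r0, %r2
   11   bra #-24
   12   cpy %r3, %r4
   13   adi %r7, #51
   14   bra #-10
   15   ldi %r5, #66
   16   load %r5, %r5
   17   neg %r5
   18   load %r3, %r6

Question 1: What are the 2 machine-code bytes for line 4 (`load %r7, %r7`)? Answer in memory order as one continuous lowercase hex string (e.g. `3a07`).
6ff0

L4: load op=0x1b:6|rd=7:3|rs=7:3|pad=0:4 ⇒ 0x6ff0 ⇒ big 6f f0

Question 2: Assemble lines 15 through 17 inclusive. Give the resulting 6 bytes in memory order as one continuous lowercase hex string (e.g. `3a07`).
L15: ldi op=0x2a:6|rd=5:3|imm=66:7 ⇒ 0xaac2 ⇒ big aa c2
L16: load op=0x1b:6|rd=5:3|rs=5:3|pad=0:4 ⇒ 0x6ed0 ⇒ big 6e d0
L17: neg op=0x3:6|rd=5:3|pad=0:7 ⇒ 0x0e80 ⇒ big 0e 80

aac26ed00e80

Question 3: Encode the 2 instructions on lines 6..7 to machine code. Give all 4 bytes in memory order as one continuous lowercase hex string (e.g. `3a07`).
L6: ldi op=0x2a:6|rd=0:3|imm=4:7 ⇒ 0xa804 ⇒ big a8 04
L7: subi op=0x6:6|rd=3:3|imm=82:7 ⇒ 0x19d2 ⇒ big 19 d2

a80419d2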